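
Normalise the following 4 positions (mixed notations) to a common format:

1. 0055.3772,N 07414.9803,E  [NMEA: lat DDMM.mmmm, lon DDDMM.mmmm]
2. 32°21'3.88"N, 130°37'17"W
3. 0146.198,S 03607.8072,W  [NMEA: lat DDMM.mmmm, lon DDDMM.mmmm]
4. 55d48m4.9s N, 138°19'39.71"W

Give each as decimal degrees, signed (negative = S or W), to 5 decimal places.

1. 0.92295, 74.24967
2. 32.35108, -130.62139
3. -1.76997, -36.13012
4. 55.80136, -138.32770

Point 1:
  Latitude: degrees = first 2 digits = 0, minutes = 55.3772; 0 + 55.3772/60 = 0.922953
  N → positive
  Longitude: split at 3 digits → 074° and 14.9803′; 74 + 14.9803/60 = 74.249672
  E → positive
Point 2:
  Latitude: 32 + 21/60 + 3.88/3600 = 32.351078
  N ⇒ keep positive
  Longitude: 130° + 37/60 + 17/3600 = 130 + 0.616667 + 0.004722 = 130.621389
  hemisphere W, so the sign is −
Point 3:
  Latitude: degrees = first 2 digits = 1, minutes = 46.198; 1 + 46.198/60 = 1.769967
  hemisphere S, so the sign is −
  λ: split at 3 digits → 036° and 7.8072′; 36 + 7.8072/60 = 36.130120
  hemisphere W, so the sign is −
Point 4:
  Lat: 55° + 48/60 + 4.9/3600 = 55 + 0.800000 + 0.001361 = 55.801361
  N ⇒ keep positive
  λ: 138 + 19/60 + 39.71/3600 = 138.327697
  W ⇒ negate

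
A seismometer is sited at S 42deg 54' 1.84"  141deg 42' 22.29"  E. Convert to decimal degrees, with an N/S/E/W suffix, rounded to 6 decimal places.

42.900511° S, 141.706192° E

Latitude: 42° + 54/60 + 1.84/3600 = 42 + 0.900000 + 0.000511 = 42.9005111
Longitude: 42′ + 22.29″ = 42.37150′; 141 + 42.37150/60 = 141.7061917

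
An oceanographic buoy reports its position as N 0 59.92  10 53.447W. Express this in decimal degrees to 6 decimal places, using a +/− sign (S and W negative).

φ: 59.92′ = 0.998667°; total 0.9986667
N → positive
Longitude: 53.447′ = 0.890783°; total 10.8907833
W → negative

0.998667, -10.890783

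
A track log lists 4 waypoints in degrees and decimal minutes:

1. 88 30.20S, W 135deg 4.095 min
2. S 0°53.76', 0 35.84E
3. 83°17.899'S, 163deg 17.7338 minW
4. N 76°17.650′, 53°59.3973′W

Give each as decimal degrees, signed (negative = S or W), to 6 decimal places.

1. -88.503333, -135.068250
2. -0.896000, 0.597333
3. -83.298317, -163.295563
4. 76.294167, -53.989955

Point 1:
  φ: 88 + 30.2/60 = 88.5033333
  S → negative
  Longitude: 4.095′ = 0.068250°; total 135.0682500
  W → negative
Point 2:
  Lat: 0 + 53.76/60 = 0.8960000
  hemisphere S, so the sign is −
  λ: 0 + 35.84/60 = 0.5973333
  E ⇒ keep positive
Point 3:
  φ: 17.899′ = 0.298317°; total 83.2983167
  hemisphere S, so the sign is −
  Longitude: 163 + 17.7338/60 = 163.2955633
  W ⇒ negate
Point 4:
  Latitude: 17.65′ = 0.294167°; total 76.2941667
  N ⇒ keep positive
  Lon: 53 + 59.3973/60 = 53.9899550
  W ⇒ negate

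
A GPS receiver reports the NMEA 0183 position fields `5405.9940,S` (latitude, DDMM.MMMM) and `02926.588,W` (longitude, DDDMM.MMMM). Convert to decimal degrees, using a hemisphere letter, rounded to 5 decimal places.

54.09990° S, 29.44313° W

Lat: degrees = first 2 digits = 54, minutes = 5.994; 54 + 5.994/60 = 54.099900
λ: split at 3 digits → 029° and 26.588′; 29 + 26.588/60 = 29.443133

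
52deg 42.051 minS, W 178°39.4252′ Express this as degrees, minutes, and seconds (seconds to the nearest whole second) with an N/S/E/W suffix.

Latitude: 42.05100′ → 42′ and 0.05100 × 60 = 3.06″
Lon: 39.42520′ → 39′ and 0.42520 × 60 = 25.51″

52°42′3″ S, 178°39′26″ W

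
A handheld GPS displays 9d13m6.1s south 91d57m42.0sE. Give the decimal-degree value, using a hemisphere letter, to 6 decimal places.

9.218361° S, 91.961667° E

φ: 9° + 13/60 + 6.1/3600 = 9 + 0.216667 + 0.001694 = 9.2183611
Lon: 57′ + 42″ = 57.70000′; 91 + 57.70000/60 = 91.9616667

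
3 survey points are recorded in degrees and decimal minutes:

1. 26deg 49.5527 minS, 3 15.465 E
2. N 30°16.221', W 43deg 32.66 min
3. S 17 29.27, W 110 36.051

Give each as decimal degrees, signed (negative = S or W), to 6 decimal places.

1. -26.825878, 3.257750
2. 30.270350, -43.544333
3. -17.487833, -110.600850

Point 1:
  Lat: 26 + 49.5527/60 = 26.8258783
  hemisphere S, so the sign is −
  Lon: 15.465′ = 0.257750°; total 3.2577500
  E ⇒ keep positive
Point 2:
  Lat: 30 + 16.221/60 = 30.2703500
  N ⇒ keep positive
  λ: 43 + 32.66/60 = 43.5443333
  W ⇒ negate
Point 3:
  Latitude: 17 + 29.27/60 = 17.4878333
  S ⇒ negate
  Lon: 36.051′ = 0.600850°; total 110.6008500
  W → negative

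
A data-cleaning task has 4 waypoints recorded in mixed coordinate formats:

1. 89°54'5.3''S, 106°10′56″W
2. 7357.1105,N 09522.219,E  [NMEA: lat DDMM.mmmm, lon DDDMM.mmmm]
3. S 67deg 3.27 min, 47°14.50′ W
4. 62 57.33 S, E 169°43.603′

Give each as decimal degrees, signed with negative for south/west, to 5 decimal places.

Point 1:
  Latitude: 89° + 54/60 + 5.3/3600 = 89 + 0.900000 + 0.001472 = 89.901472
  S ⇒ negate
  Lon: 106 + 10/60 + 56/3600 = 106.182222
  W ⇒ negate
Point 2:
  Latitude: split at 2 digits → 73° and 57.1105′; 73 + 57.1105/60 = 73.951842
  N ⇒ keep positive
  λ: split at 3 digits → 095° and 22.219′; 95 + 22.219/60 = 95.370317
  E → positive
Point 3:
  φ: 3.27′ = 0.054500°; total 67.054500
  hemisphere S, so the sign is −
  Lon: 47 + 14.5/60 = 47.241667
  W → negative
Point 4:
  φ: 57.33′ = 0.955500°; total 62.955500
  S → negative
  λ: 169 + 43.603/60 = 169.726717
  E → positive

1. -89.90147, -106.18222
2. 73.95184, 95.37032
3. -67.05450, -47.24167
4. -62.95550, 169.72672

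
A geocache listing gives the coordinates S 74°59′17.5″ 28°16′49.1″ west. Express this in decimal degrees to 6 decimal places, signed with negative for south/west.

-74.988194, -28.280306

Latitude: 59′ + 17.5″ = 59.29167′; 74 + 59.29167/60 = 74.9881944
hemisphere S, so the sign is −
Longitude: 28° + 16/60 + 49.1/3600 = 28 + 0.266667 + 0.013639 = 28.2803056
W ⇒ negate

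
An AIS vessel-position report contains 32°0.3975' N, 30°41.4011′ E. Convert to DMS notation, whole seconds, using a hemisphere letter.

φ: 0.39750′ → 0′ and 0.39750 × 60 = 23.85″
λ: 41.40110′ → 41′ and 0.40110 × 60 = 24.07″

32°00′24″ N, 30°41′24″ E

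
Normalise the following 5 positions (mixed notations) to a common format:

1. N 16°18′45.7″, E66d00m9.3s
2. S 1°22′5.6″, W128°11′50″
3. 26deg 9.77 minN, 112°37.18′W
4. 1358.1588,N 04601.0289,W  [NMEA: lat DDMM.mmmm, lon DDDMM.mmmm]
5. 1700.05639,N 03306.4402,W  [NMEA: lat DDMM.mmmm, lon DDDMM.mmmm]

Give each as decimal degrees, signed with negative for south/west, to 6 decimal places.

1. 16.312694, 66.002583
2. -1.368222, -128.197222
3. 26.162833, -112.619667
4. 13.969313, -46.017148
5. 17.000940, -33.107337

Point 1:
  Latitude: 16° + 18/60 + 45.7/3600 = 16 + 0.300000 + 0.012694 = 16.3126944
  N → positive
  Lon: 66 + 0/60 + 9.3/3600 = 66.0025833
  E → positive
Point 2:
  φ: 1 + 22/60 + 5.6/3600 = 1.3682222
  S ⇒ negate
  Longitude: 128° + 11/60 + 50/3600 = 128 + 0.183333 + 0.013889 = 128.1972222
  hemisphere W, so the sign is −
Point 3:
  Lat: 9.77′ = 0.162833°; total 26.1628333
  N ⇒ keep positive
  Lon: 112 + 37.18/60 = 112.6196667
  hemisphere W, so the sign is −
Point 4:
  Lat: split at 2 digits → 13° and 58.1588′; 13 + 58.1588/60 = 13.9693133
  N ⇒ keep positive
  Longitude: degrees = first 3 digits = 46, minutes = 1.0289; 46 + 1.0289/60 = 46.0171483
  hemisphere W, so the sign is −
Point 5:
  φ: degrees = first 2 digits = 17, minutes = 0.05639; 17 + 0.05639/60 = 17.0009398
  N → positive
  Lon: degrees = first 3 digits = 33, minutes = 6.4402; 33 + 6.4402/60 = 33.1073367
  hemisphere W, so the sign is −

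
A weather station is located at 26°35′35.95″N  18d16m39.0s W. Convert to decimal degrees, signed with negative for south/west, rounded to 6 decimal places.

26.593319, -18.277500

φ: 26 + 35/60 + 35.95/3600 = 26.5933194
N → positive
Longitude: 18 + 16/60 + 39/3600 = 18.2775000
W ⇒ negate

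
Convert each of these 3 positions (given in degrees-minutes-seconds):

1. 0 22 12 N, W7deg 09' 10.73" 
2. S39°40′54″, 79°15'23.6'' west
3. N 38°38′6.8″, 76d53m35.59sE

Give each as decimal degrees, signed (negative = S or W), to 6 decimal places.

Point 1:
  φ: 22′ + 12″ = 22.20000′; 0 + 22.20000/60 = 0.3700000
  N ⇒ keep positive
  Longitude: 7 + 9/60 + 10.73/3600 = 7.1529806
  hemisphere W, so the sign is −
Point 2:
  Lat: 40′ + 54″ = 40.90000′; 39 + 40.90000/60 = 39.6816667
  S ⇒ negate
  λ: 79° + 15/60 + 23.6/3600 = 79 + 0.250000 + 0.006556 = 79.2565556
  W → negative
Point 3:
  Lat: 38′ + 6.8″ = 38.11333′; 38 + 38.11333/60 = 38.6352222
  N ⇒ keep positive
  λ: 53′ + 35.59″ = 53.59317′; 76 + 53.59317/60 = 76.8932194
  E ⇒ keep positive

1. 0.370000, -7.152981
2. -39.681667, -79.256556
3. 38.635222, 76.893219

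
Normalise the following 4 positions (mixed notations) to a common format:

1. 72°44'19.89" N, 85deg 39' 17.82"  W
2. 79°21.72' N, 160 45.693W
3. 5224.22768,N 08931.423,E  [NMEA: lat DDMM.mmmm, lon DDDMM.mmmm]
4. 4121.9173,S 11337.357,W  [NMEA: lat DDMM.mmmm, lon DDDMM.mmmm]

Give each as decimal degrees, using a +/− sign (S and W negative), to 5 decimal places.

Point 1:
  φ: 44′ + 19.89″ = 44.33150′; 72 + 44.33150/60 = 72.738858
  N → positive
  Lon: 39′ + 17.82″ = 39.29700′; 85 + 39.29700/60 = 85.654950
  W ⇒ negate
Point 2:
  φ: 21.72′ = 0.362000°; total 79.362000
  N → positive
  λ: 160 + 45.693/60 = 160.761550
  W ⇒ negate
Point 3:
  Lat: split at 2 digits → 52° and 24.22768′; 52 + 24.22768/60 = 52.403795
  N ⇒ keep positive
  Lon: split at 3 digits → 089° and 31.423′; 89 + 31.423/60 = 89.523717
  E → positive
Point 4:
  Latitude: degrees = first 2 digits = 41, minutes = 21.9173; 41 + 21.9173/60 = 41.365288
  S ⇒ negate
  Lon: split at 3 digits → 113° and 37.357′; 113 + 37.357/60 = 113.622617
  W ⇒ negate

1. 72.73886, -85.65495
2. 79.36200, -160.76155
3. 52.40379, 89.52372
4. -41.36529, -113.62262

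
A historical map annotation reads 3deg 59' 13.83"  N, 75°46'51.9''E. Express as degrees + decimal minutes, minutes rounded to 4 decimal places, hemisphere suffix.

3° 59.2305′ N, 75° 46.8650′ E

Lat: 59 + 13.83/60 = 59.230500′
λ: seconds/60 = 0.86500; minutes = 46 + 0.86500 = 46.865000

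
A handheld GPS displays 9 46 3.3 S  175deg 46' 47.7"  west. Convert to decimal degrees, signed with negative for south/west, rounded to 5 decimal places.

Latitude: 9 + 46/60 + 3.3/3600 = 9.767583
S → negative
Lon: 46′ + 47.7″ = 46.79500′; 175 + 46.79500/60 = 175.779917
hemisphere W, so the sign is −

-9.76758, -175.77992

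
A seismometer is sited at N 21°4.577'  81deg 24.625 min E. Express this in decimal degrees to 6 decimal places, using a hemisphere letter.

Latitude: 21 + 4.577/60 = 21.0762833
Lon: 24.625′ = 0.410417°; total 81.4104167

21.076283° N, 81.410417° E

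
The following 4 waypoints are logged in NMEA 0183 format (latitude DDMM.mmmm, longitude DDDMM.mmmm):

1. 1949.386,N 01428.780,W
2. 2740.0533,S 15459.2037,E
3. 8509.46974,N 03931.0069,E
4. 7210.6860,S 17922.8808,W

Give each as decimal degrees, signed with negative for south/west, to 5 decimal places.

1. 19.82310, -14.47967
2. -27.66756, 154.98673
3. 85.15783, 39.51678
4. -72.17810, -179.38135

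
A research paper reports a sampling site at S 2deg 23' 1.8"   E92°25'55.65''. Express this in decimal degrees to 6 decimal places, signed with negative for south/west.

-2.383833, 92.432125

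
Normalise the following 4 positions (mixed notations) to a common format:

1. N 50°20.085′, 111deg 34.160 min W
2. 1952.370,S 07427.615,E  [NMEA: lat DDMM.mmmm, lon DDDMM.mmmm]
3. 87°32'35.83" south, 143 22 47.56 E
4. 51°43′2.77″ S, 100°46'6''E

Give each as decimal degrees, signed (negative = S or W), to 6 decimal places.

1. 50.334750, -111.569333
2. -19.872833, 74.460250
3. -87.543286, 143.379878
4. -51.717436, 100.768333

Point 1:
  Lat: 20.085′ = 0.334750°; total 50.3347500
  N ⇒ keep positive
  Lon: 34.16′ = 0.569333°; total 111.5693333
  W ⇒ negate
Point 2:
  Lat: split at 2 digits → 19° and 52.37′; 19 + 52.37/60 = 19.8728333
  S ⇒ negate
  Lon: degrees = first 3 digits = 74, minutes = 27.615; 74 + 27.615/60 = 74.4602500
  E ⇒ keep positive
Point 3:
  Lat: 32′ + 35.83″ = 32.59717′; 87 + 32.59717/60 = 87.5432861
  hemisphere S, so the sign is −
  Longitude: 22′ + 47.56″ = 22.79267′; 143 + 22.79267/60 = 143.3798778
  E → positive
Point 4:
  φ: 51 + 43/60 + 2.77/3600 = 51.7174361
  S → negative
  Lon: 46′ + 6″ = 46.10000′; 100 + 46.10000/60 = 100.7683333
  E ⇒ keep positive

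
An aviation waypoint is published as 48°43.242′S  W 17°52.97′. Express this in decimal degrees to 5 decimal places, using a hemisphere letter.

48.72070° S, 17.88283° W

Latitude: 43.242′ = 0.720700°; total 48.720700
Lon: 17 + 52.97/60 = 17.882833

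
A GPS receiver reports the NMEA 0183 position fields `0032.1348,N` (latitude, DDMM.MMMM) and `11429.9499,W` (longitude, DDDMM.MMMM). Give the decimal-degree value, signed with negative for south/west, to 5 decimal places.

Lat: split at 2 digits → 00° and 32.1348′; 0 + 32.1348/60 = 0.535580
N ⇒ keep positive
Lon: degrees = first 3 digits = 114, minutes = 29.9499; 114 + 29.9499/60 = 114.499165
hemisphere W, so the sign is −

0.53558, -114.49917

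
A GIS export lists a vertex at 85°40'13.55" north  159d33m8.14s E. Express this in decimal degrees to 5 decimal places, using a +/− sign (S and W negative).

Latitude: 85° + 40/60 + 13.55/3600 = 85 + 0.666667 + 0.003764 = 85.670431
N ⇒ keep positive
λ: 159 + 33/60 + 8.14/3600 = 159.552261
E ⇒ keep positive

85.67043, 159.55226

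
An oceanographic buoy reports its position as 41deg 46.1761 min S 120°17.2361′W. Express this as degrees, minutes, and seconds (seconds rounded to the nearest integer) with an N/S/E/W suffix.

Latitude: 46.17610′ → 46′ and 0.17610 × 60 = 10.57″
Longitude: 17.23610′ → 17′ and 0.23610 × 60 = 14.17″

41°46′11″ S, 120°17′14″ W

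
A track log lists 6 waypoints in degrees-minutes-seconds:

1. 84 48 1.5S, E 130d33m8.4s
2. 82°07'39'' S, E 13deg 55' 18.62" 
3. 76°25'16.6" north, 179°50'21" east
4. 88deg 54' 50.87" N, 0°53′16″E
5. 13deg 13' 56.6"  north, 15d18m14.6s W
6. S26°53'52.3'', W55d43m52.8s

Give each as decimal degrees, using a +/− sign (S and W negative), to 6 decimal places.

Point 1:
  Lat: 48′ + 1.5″ = 48.02500′; 84 + 48.02500/60 = 84.8004167
  hemisphere S, so the sign is −
  Lon: 130° + 33/60 + 8.4/3600 = 130 + 0.550000 + 0.002333 = 130.5523333
  E → positive
Point 2:
  Latitude: 82 + 7/60 + 39/3600 = 82.1275000
  S → negative
  λ: 13° + 55/60 + 18.62/3600 = 13 + 0.916667 + 0.005172 = 13.9218389
  E → positive
Point 3:
  Lat: 25′ + 16.6″ = 25.27667′; 76 + 25.27667/60 = 76.4212778
  N ⇒ keep positive
  Longitude: 50′ + 21″ = 50.35000′; 179 + 50.35000/60 = 179.8391667
  E → positive
Point 4:
  Lat: 54′ + 50.87″ = 54.84783′; 88 + 54.84783/60 = 88.9141306
  N ⇒ keep positive
  λ: 0 + 53/60 + 16/3600 = 0.8877778
  E ⇒ keep positive
Point 5:
  φ: 13 + 13/60 + 56.6/3600 = 13.2323889
  N ⇒ keep positive
  Lon: 18′ + 14.6″ = 18.24333′; 15 + 18.24333/60 = 15.3040556
  hemisphere W, so the sign is −
Point 6:
  Latitude: 26 + 53/60 + 52.3/3600 = 26.8978611
  S ⇒ negate
  λ: 43′ + 52.8″ = 43.88000′; 55 + 43.88000/60 = 55.7313333
  hemisphere W, so the sign is −

1. -84.800417, 130.552333
2. -82.127500, 13.921839
3. 76.421278, 179.839167
4. 88.914131, 0.887778
5. 13.232389, -15.304056
6. -26.897861, -55.731333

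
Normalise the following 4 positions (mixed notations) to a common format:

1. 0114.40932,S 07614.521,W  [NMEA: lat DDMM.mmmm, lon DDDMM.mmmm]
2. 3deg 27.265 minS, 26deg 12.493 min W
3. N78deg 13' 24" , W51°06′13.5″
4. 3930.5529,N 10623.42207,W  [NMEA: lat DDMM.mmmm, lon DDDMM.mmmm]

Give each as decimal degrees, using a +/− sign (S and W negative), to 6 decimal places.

1. -1.240155, -76.242017
2. -3.454417, -26.208217
3. 78.223333, -51.103750
4. 39.509215, -106.390368

Point 1:
  φ: split at 2 digits → 01° and 14.40932′; 1 + 14.40932/60 = 1.2401553
  S ⇒ negate
  λ: split at 3 digits → 076° and 14.521′; 76 + 14.521/60 = 76.2420167
  W ⇒ negate
Point 2:
  φ: 3 + 27.265/60 = 3.4544167
  S ⇒ negate
  Longitude: 12.493′ = 0.208217°; total 26.2082167
  hemisphere W, so the sign is −
Point 3:
  Latitude: 78° + 13/60 + 24/3600 = 78 + 0.216667 + 0.006667 = 78.2233333
  N ⇒ keep positive
  λ: 51° + 6/60 + 13.5/3600 = 51 + 0.100000 + 0.003750 = 51.1037500
  W → negative
Point 4:
  Lat: degrees = first 2 digits = 39, minutes = 30.5529; 39 + 30.5529/60 = 39.5092150
  N → positive
  Longitude: degrees = first 3 digits = 106, minutes = 23.42207; 106 + 23.42207/60 = 106.3903678
  W ⇒ negate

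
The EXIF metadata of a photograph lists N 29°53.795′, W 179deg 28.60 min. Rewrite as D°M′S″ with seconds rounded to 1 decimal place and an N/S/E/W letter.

29°53′47.7″ N, 179°28′36.0″ W

Lat: 53.79500′ → 53′ and 0.79500 × 60 = 47.700″
Lon: fractional minutes 0.60000 × 60 = 36.000″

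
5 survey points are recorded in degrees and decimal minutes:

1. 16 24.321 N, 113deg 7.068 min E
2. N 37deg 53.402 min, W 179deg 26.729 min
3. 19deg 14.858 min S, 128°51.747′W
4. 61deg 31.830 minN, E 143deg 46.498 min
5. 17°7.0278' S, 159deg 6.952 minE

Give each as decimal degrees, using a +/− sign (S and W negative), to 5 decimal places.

1. 16.40535, 113.11780
2. 37.89003, -179.44548
3. -19.24763, -128.86245
4. 61.53050, 143.77497
5. -17.11713, 159.11587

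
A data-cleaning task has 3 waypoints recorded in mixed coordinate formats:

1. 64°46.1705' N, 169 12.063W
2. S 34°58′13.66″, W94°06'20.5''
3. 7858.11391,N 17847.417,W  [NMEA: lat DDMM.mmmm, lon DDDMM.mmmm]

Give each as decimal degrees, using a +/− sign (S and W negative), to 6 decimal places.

1. 64.769508, -169.201050
2. -34.970461, -94.105694
3. 78.968565, -178.790283

Point 1:
  φ: 46.1705′ = 0.769508°; total 64.7695083
  N → positive
  λ: 12.063′ = 0.201050°; total 169.2010500
  hemisphere W, so the sign is −
Point 2:
  Latitude: 34 + 58/60 + 13.66/3600 = 34.9704611
  S → negative
  Longitude: 94° + 6/60 + 20.5/3600 = 94 + 0.100000 + 0.005694 = 94.1056944
  W ⇒ negate
Point 3:
  φ: degrees = first 2 digits = 78, minutes = 58.11391; 78 + 58.11391/60 = 78.9685652
  N → positive
  Lon: degrees = first 3 digits = 178, minutes = 47.417; 178 + 47.417/60 = 178.7902833
  W → negative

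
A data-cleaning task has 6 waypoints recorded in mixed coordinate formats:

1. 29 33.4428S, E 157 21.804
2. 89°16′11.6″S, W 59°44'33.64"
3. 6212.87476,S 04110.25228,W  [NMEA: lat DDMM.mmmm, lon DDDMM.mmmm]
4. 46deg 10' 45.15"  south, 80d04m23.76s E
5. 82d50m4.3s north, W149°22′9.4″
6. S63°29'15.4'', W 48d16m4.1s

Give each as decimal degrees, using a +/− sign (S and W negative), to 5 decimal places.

Point 1:
  φ: 29 + 33.4428/60 = 29.557380
  S ⇒ negate
  λ: 21.804′ = 0.363400°; total 157.363400
  E → positive
Point 2:
  Latitude: 89° + 16/60 + 11.6/3600 = 89 + 0.266667 + 0.003222 = 89.269889
  S → negative
  Lon: 59 + 44/60 + 33.64/3600 = 59.742678
  W ⇒ negate
Point 3:
  Latitude: split at 2 digits → 62° and 12.87476′; 62 + 12.87476/60 = 62.214579
  S ⇒ negate
  Longitude: split at 3 digits → 041° and 10.25228′; 41 + 10.25228/60 = 41.170871
  hemisphere W, so the sign is −
Point 4:
  Lat: 46 + 10/60 + 45.15/3600 = 46.179208
  S → negative
  λ: 80 + 4/60 + 23.76/3600 = 80.073267
  E ⇒ keep positive
Point 5:
  φ: 50′ + 4.3″ = 50.07167′; 82 + 50.07167/60 = 82.834528
  N ⇒ keep positive
  λ: 22′ + 9.4″ = 22.15667′; 149 + 22.15667/60 = 149.369278
  W → negative
Point 6:
  Lat: 29′ + 15.4″ = 29.25667′; 63 + 29.25667/60 = 63.487611
  S → negative
  Lon: 48 + 16/60 + 4.1/3600 = 48.267806
  W → negative

1. -29.55738, 157.36340
2. -89.26989, -59.74268
3. -62.21458, -41.17087
4. -46.17921, 80.07327
5. 82.83453, -149.36928
6. -63.48761, -48.26781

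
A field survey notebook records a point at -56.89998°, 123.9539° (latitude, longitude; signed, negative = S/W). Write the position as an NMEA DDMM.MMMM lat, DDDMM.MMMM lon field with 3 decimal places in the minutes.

Latitude is negative → S; |value| = 56.899980
Latitude: minutes = (56.899980 − 56) × 60 = 53.99880
Longitude: 123° + 0.953900 × 60 = 123° 57.23400′

5653.999,S / 12357.234,E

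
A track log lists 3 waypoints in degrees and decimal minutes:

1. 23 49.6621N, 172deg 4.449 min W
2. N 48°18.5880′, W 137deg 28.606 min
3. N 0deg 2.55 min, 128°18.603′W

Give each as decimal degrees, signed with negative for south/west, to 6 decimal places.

1. 23.827702, -172.074150
2. 48.309800, -137.476767
3. 0.042500, -128.310050

Point 1:
  φ: 49.6621′ = 0.827702°; total 23.8277017
  N ⇒ keep positive
  λ: 4.449′ = 0.074150°; total 172.0741500
  hemisphere W, so the sign is −
Point 2:
  Lat: 48 + 18.588/60 = 48.3098000
  N → positive
  Longitude: 137 + 28.606/60 = 137.4767667
  W → negative
Point 3:
  Latitude: 0 + 2.55/60 = 0.0425000
  N → positive
  λ: 18.603′ = 0.310050°; total 128.3100500
  W ⇒ negate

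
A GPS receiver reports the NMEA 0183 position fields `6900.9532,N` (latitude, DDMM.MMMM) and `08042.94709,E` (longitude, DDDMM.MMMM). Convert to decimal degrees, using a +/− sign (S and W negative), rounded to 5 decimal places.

69.01589, 80.71578

Lat: split at 2 digits → 69° and 0.9532′; 69 + 0.9532/60 = 69.015887
N → positive
Longitude: degrees = first 3 digits = 80, minutes = 42.94709; 80 + 42.94709/60 = 80.715785
E ⇒ keep positive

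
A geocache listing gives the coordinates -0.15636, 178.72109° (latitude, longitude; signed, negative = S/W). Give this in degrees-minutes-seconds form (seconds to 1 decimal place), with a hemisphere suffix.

Latitude is negative → S; |value| = 0.156360
φ: 0.156360 × 60 = 9.38160′ → 9′, remainder × 60 = 22.896″
Lon: 0.721090 × 60 = 43.26540′ → 43′, remainder × 60 = 15.924″

0°09′22.9″ S, 178°43′15.9″ E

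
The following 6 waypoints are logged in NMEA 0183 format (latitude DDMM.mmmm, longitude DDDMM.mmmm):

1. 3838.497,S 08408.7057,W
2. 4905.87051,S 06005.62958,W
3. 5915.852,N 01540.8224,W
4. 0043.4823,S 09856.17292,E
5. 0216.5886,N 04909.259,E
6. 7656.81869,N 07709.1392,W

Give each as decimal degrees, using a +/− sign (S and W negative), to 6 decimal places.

Point 1:
  Latitude: split at 2 digits → 38° and 38.497′; 38 + 38.497/60 = 38.6416167
  S ⇒ negate
  Lon: degrees = first 3 digits = 84, minutes = 8.7057; 84 + 8.7057/60 = 84.1450950
  W → negative
Point 2:
  Latitude: degrees = first 2 digits = 49, minutes = 5.87051; 49 + 5.87051/60 = 49.0978418
  hemisphere S, so the sign is −
  Longitude: degrees = first 3 digits = 60, minutes = 5.62958; 60 + 5.62958/60 = 60.0938263
  hemisphere W, so the sign is −
Point 3:
  Lat: degrees = first 2 digits = 59, minutes = 15.852; 59 + 15.852/60 = 59.2642000
  N → positive
  λ: split at 3 digits → 015° and 40.8224′; 15 + 40.8224/60 = 15.6803733
  hemisphere W, so the sign is −
Point 4:
  Lat: degrees = first 2 digits = 0, minutes = 43.4823; 0 + 43.4823/60 = 0.7247050
  S ⇒ negate
  λ: split at 3 digits → 098° and 56.17292′; 98 + 56.17292/60 = 98.9362153
  E → positive
Point 5:
  Lat: split at 2 digits → 02° and 16.5886′; 2 + 16.5886/60 = 2.2764767
  N → positive
  λ: split at 3 digits → 049° and 9.259′; 49 + 9.259/60 = 49.1543167
  E → positive
Point 6:
  Latitude: split at 2 digits → 76° and 56.81869′; 76 + 56.81869/60 = 76.9469782
  N ⇒ keep positive
  Longitude: split at 3 digits → 077° and 9.1392′; 77 + 9.1392/60 = 77.1523200
  hemisphere W, so the sign is −

1. -38.641617, -84.145095
2. -49.097842, -60.093826
3. 59.264200, -15.680373
4. -0.724705, 98.936215
5. 2.276477, 49.154317
6. 76.946978, -77.152320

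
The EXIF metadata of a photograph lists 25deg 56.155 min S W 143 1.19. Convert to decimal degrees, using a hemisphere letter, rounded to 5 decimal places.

25.93592° S, 143.01983° W

Lat: 56.155′ = 0.935917°; total 25.935917
Lon: 1.19′ = 0.019833°; total 143.019833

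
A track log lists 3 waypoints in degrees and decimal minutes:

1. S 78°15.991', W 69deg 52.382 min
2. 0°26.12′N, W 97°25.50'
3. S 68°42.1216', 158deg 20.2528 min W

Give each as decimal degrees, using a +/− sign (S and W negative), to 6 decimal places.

1. -78.266517, -69.873033
2. 0.435333, -97.425000
3. -68.702027, -158.337547

Point 1:
  φ: 78 + 15.991/60 = 78.2665167
  hemisphere S, so the sign is −
  Lon: 52.382′ = 0.873033°; total 69.8730333
  W ⇒ negate
Point 2:
  φ: 0 + 26.12/60 = 0.4353333
  N → positive
  Longitude: 25.5′ = 0.425000°; total 97.4250000
  W ⇒ negate
Point 3:
  φ: 68 + 42.1216/60 = 68.7020267
  S ⇒ negate
  Longitude: 20.2528′ = 0.337547°; total 158.3375467
  W ⇒ negate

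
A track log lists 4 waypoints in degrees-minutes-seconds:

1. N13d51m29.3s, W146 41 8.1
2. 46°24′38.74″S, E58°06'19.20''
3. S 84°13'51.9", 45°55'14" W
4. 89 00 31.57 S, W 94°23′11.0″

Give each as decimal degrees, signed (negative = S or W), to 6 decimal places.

Point 1:
  Latitude: 51′ + 29.3″ = 51.48833′; 13 + 51.48833/60 = 13.8581389
  N → positive
  Lon: 146 + 41/60 + 8.1/3600 = 146.6855833
  W ⇒ negate
Point 2:
  Lat: 24′ + 38.74″ = 24.64567′; 46 + 24.64567/60 = 46.4107611
  hemisphere S, so the sign is −
  Longitude: 58 + 6/60 + 19.2/3600 = 58.1053333
  E ⇒ keep positive
Point 3:
  Lat: 13′ + 51.9″ = 13.86500′; 84 + 13.86500/60 = 84.2310833
  S → negative
  λ: 45 + 55/60 + 14/3600 = 45.9205556
  W ⇒ negate
Point 4:
  φ: 89 + 0/60 + 31.57/3600 = 89.0087694
  S → negative
  λ: 23′ + 11″ = 23.18333′; 94 + 23.18333/60 = 94.3863889
  W → negative

1. 13.858139, -146.685583
2. -46.410761, 58.105333
3. -84.231083, -45.920556
4. -89.008769, -94.386389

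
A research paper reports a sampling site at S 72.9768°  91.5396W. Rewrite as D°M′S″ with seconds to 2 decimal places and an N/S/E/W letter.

Latitude: 0.976800° → 58.60800′; 0.60800 × 60 = 36.4800″
λ: 0.539600° → 32.37600′; 0.37600 × 60 = 22.5600″

72°58′36.48″ S, 91°32′22.56″ W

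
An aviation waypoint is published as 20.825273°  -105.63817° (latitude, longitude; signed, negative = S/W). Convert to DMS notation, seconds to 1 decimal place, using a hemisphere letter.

20°49′31.0″ N, 105°38′17.4″ W

Latitude: whole degrees 20; 49.51638′ → 49′ and 30.983″
Longitude is negative → W; |value| = 105.638170
Lon: whole degrees 105; 38.29020′ → 38′ and 17.412″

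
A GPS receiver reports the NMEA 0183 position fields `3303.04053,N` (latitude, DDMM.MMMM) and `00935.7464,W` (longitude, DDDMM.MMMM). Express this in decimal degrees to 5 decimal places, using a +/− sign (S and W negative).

33.05068, -9.59577

Latitude: split at 2 digits → 33° and 3.04053′; 33 + 3.04053/60 = 33.050676
N → positive
Longitude: degrees = first 3 digits = 9, minutes = 35.7464; 9 + 35.7464/60 = 9.595773
W → negative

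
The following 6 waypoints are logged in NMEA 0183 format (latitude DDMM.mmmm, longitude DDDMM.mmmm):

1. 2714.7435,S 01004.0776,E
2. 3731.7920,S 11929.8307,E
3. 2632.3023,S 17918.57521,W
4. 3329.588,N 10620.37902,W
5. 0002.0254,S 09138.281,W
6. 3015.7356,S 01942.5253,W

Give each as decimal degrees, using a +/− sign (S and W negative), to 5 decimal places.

1. -27.24573, 10.06796
2. -37.52987, 119.49718
3. -26.53837, -179.30959
4. 33.49313, -106.33965
5. -0.03376, -91.63802
6. -30.26226, -19.70876

Point 1:
  φ: split at 2 digits → 27° and 14.7435′; 27 + 14.7435/60 = 27.245725
  S → negative
  Lon: degrees = first 3 digits = 10, minutes = 4.0776; 10 + 4.0776/60 = 10.067960
  E ⇒ keep positive
Point 2:
  φ: degrees = first 2 digits = 37, minutes = 31.792; 37 + 31.792/60 = 37.529867
  hemisphere S, so the sign is −
  Lon: degrees = first 3 digits = 119, minutes = 29.8307; 119 + 29.8307/60 = 119.497178
  E → positive
Point 3:
  Latitude: split at 2 digits → 26° and 32.3023′; 26 + 32.3023/60 = 26.538372
  S ⇒ negate
  Longitude: split at 3 digits → 179° and 18.57521′; 179 + 18.57521/60 = 179.309587
  W → negative
Point 4:
  Lat: split at 2 digits → 33° and 29.588′; 33 + 29.588/60 = 33.493133
  N ⇒ keep positive
  Lon: degrees = first 3 digits = 106, minutes = 20.37902; 106 + 20.37902/60 = 106.339650
  hemisphere W, so the sign is −
Point 5:
  φ: split at 2 digits → 00° and 2.0254′; 0 + 2.0254/60 = 0.033757
  hemisphere S, so the sign is −
  Lon: degrees = first 3 digits = 91, minutes = 38.281; 91 + 38.281/60 = 91.638017
  W → negative
Point 6:
  Latitude: split at 2 digits → 30° and 15.7356′; 30 + 15.7356/60 = 30.262260
  hemisphere S, so the sign is −
  Longitude: split at 3 digits → 019° and 42.5253′; 19 + 42.5253/60 = 19.708755
  W → negative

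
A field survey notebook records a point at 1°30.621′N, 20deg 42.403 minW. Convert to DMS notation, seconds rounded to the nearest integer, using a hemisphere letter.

1°30′37″ N, 20°42′24″ W

Latitude: fractional minutes 0.62100 × 60 = 37.26″
Lon: fractional minutes 0.40300 × 60 = 24.18″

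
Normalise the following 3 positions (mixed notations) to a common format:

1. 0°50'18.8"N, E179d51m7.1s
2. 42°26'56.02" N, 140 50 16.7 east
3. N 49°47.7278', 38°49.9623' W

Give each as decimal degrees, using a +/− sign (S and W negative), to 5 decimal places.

1. 0.83856, 179.85197
2. 42.44889, 140.83797
3. 49.79546, -38.83271

Point 1:
  Latitude: 0 + 50/60 + 18.8/3600 = 0.838556
  N ⇒ keep positive
  λ: 51′ + 7.1″ = 51.11833′; 179 + 51.11833/60 = 179.851972
  E → positive
Point 2:
  φ: 42 + 26/60 + 56.02/3600 = 42.448894
  N ⇒ keep positive
  λ: 140 + 50/60 + 16.7/3600 = 140.837972
  E → positive
Point 3:
  Lat: 47.7278′ = 0.795463°; total 49.795463
  N → positive
  Longitude: 49.9623′ = 0.832705°; total 38.832705
  hemisphere W, so the sign is −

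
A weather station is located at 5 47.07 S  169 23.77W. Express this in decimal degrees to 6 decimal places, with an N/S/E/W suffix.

5.784500° S, 169.396167° W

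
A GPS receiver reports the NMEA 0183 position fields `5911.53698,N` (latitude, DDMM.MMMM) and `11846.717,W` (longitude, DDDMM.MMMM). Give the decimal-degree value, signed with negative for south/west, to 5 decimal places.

59.19228, -118.77862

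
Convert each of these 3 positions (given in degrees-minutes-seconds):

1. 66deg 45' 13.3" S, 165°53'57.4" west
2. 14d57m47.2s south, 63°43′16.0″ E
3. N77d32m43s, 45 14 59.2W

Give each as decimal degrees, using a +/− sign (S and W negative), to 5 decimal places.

Point 1:
  Latitude: 66° + 45/60 + 13.3/3600 = 66 + 0.750000 + 0.003694 = 66.753694
  S ⇒ negate
  Longitude: 53′ + 57.4″ = 53.95667′; 165 + 53.95667/60 = 165.899278
  W ⇒ negate
Point 2:
  φ: 57′ + 47.2″ = 57.78667′; 14 + 57.78667/60 = 14.963111
  S ⇒ negate
  Lon: 63° + 43/60 + 16/3600 = 63 + 0.716667 + 0.004444 = 63.721111
  E → positive
Point 3:
  Lat: 77° + 32/60 + 43/3600 = 77 + 0.533333 + 0.011944 = 77.545278
  N → positive
  Lon: 45° + 14/60 + 59.2/3600 = 45 + 0.233333 + 0.016444 = 45.249778
  W ⇒ negate

1. -66.75369, -165.89928
2. -14.96311, 63.72111
3. 77.54528, -45.24978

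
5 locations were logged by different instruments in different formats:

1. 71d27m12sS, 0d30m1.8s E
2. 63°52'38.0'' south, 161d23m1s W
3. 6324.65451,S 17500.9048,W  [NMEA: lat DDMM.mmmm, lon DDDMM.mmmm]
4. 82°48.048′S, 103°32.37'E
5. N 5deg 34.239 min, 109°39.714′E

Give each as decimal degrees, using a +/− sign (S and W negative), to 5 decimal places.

1. -71.45333, 0.50050
2. -63.87722, -161.38361
3. -63.41091, -175.01508
4. -82.80080, 103.53950
5. 5.57065, 109.66190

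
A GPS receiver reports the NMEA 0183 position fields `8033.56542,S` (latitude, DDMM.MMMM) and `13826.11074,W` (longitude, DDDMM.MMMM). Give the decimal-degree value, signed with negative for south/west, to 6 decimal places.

-80.559424, -138.435179

Latitude: split at 2 digits → 80° and 33.56542′; 80 + 33.56542/60 = 80.5594237
S ⇒ negate
Lon: degrees = first 3 digits = 138, minutes = 26.11074; 138 + 26.11074/60 = 138.4351790
hemisphere W, so the sign is −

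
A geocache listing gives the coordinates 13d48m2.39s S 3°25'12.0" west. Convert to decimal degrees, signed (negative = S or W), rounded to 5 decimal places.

-13.80066, -3.42000

Latitude: 13° + 48/60 + 2.39/3600 = 13 + 0.800000 + 0.000664 = 13.800664
S ⇒ negate
Lon: 25′ + 12″ = 25.20000′; 3 + 25.20000/60 = 3.420000
W → negative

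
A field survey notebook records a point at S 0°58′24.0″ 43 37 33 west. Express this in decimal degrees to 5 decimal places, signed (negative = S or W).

-0.97333, -43.62583

Lat: 58′ + 24″ = 58.40000′; 0 + 58.40000/60 = 0.973333
hemisphere S, so the sign is −
Lon: 37′ + 33″ = 37.55000′; 43 + 37.55000/60 = 43.625833
hemisphere W, so the sign is −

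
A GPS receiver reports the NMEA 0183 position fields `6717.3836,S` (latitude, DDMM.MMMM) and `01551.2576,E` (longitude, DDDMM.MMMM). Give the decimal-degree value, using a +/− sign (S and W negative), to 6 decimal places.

φ: degrees = first 2 digits = 67, minutes = 17.3836; 67 + 17.3836/60 = 67.2897267
S → negative
λ: degrees = first 3 digits = 15, minutes = 51.2576; 15 + 51.2576/60 = 15.8542933
E → positive

-67.289727, 15.854293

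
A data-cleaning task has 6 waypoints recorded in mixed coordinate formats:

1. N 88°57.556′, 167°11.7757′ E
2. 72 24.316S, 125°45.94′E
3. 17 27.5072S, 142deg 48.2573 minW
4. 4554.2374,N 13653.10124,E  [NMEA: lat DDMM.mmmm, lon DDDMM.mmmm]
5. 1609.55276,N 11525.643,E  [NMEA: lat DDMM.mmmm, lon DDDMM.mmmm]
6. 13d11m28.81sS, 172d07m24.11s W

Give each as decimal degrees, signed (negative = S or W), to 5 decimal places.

Point 1:
  φ: 88 + 57.556/60 = 88.959267
  N → positive
  Lon: 167 + 11.7757/60 = 167.196262
  E ⇒ keep positive
Point 2:
  φ: 24.316′ = 0.405267°; total 72.405267
  S → negative
  Longitude: 45.94′ = 0.765667°; total 125.765667
  E ⇒ keep positive
Point 3:
  Lat: 27.5072′ = 0.458453°; total 17.458453
  S ⇒ negate
  Lon: 142 + 48.2573/60 = 142.804288
  hemisphere W, so the sign is −
Point 4:
  Lat: split at 2 digits → 45° and 54.2374′; 45 + 54.2374/60 = 45.903957
  N → positive
  Longitude: split at 3 digits → 136° and 53.10124′; 136 + 53.10124/60 = 136.885021
  E → positive
Point 5:
  Lat: split at 2 digits → 16° and 9.55276′; 16 + 9.55276/60 = 16.159213
  N ⇒ keep positive
  Longitude: split at 3 digits → 115° and 25.643′; 115 + 25.643/60 = 115.427383
  E ⇒ keep positive
Point 6:
  φ: 13 + 11/60 + 28.81/3600 = 13.191336
  S ⇒ negate
  λ: 172 + 7/60 + 24.11/3600 = 172.123364
  W ⇒ negate

1. 88.95927, 167.19626
2. -72.40527, 125.76567
3. -17.45845, -142.80429
4. 45.90396, 136.88502
5. 16.15921, 115.42738
6. -13.19134, -172.12336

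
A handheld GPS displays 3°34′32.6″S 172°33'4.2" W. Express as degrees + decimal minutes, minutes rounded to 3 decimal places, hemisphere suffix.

φ: 34 + 32.6/60 = 34.54333′
Lon: 33 + 4.2/60 = 33.07000′

3° 34.543′ S, 172° 33.070′ W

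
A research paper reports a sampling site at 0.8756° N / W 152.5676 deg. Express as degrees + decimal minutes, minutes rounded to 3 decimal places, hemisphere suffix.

Latitude: minutes = (0.875600 − 0) × 60 = 52.53600
λ: 152° + 0.567600 × 60 = 152° 34.05600′

0° 52.536′ N, 152° 34.056′ W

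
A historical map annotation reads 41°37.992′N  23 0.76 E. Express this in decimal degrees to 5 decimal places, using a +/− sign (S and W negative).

41.63320, 23.01267

Lat: 37.992′ = 0.633200°; total 41.633200
N ⇒ keep positive
Lon: 0.76′ = 0.012667°; total 23.012667
E → positive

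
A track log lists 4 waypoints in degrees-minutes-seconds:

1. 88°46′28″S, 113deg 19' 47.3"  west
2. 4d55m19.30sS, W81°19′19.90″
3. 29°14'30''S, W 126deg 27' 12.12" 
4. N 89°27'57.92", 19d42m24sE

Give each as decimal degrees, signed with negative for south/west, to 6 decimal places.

Point 1:
  Latitude: 88 + 46/60 + 28/3600 = 88.7744444
  hemisphere S, so the sign is −
  Lon: 19′ + 47.3″ = 19.78833′; 113 + 19.78833/60 = 113.3298056
  W → negative
Point 2:
  Lat: 55′ + 19.3″ = 55.32167′; 4 + 55.32167/60 = 4.9220278
  S → negative
  Lon: 81 + 19/60 + 19.9/3600 = 81.3221944
  W ⇒ negate
Point 3:
  φ: 29° + 14/60 + 30/3600 = 29 + 0.233333 + 0.008333 = 29.2416667
  S ⇒ negate
  Lon: 126 + 27/60 + 12.12/3600 = 126.4533667
  hemisphere W, so the sign is −
Point 4:
  Latitude: 89° + 27/60 + 57.92/3600 = 89 + 0.450000 + 0.016089 = 89.4660889
  N → positive
  Lon: 42′ + 24″ = 42.40000′; 19 + 42.40000/60 = 19.7066667
  E → positive

1. -88.774444, -113.329806
2. -4.922028, -81.322194
3. -29.241667, -126.453367
4. 89.466089, 19.706667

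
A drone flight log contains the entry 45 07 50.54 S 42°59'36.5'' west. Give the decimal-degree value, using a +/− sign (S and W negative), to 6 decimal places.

Lat: 7′ + 50.54″ = 7.84233′; 45 + 7.84233/60 = 45.1307056
S ⇒ negate
λ: 42 + 59/60 + 36.5/3600 = 42.9934722
W → negative

-45.130706, -42.993472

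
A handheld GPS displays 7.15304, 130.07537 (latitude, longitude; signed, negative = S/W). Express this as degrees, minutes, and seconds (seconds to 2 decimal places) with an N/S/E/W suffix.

7°09′10.94″ N, 130°04′31.33″ E

Latitude: 0.153040° → 9.18240′; 0.18240 × 60 = 10.9440″
Lon: 0.075370° → 4.52220′; 0.52220 × 60 = 31.3320″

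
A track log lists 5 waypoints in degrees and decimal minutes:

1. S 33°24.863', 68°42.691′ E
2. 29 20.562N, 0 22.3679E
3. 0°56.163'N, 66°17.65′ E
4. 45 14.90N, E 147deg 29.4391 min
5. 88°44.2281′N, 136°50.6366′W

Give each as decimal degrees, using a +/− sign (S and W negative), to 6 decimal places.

1. -33.414383, 68.711517
2. 29.342700, 0.372798
3. 0.936050, 66.294167
4. 45.248333, 147.490652
5. 88.737135, -136.843943

Point 1:
  Lat: 24.863′ = 0.414383°; total 33.4143833
  S ⇒ negate
  λ: 68 + 42.691/60 = 68.7115167
  E ⇒ keep positive
Point 2:
  Lat: 29 + 20.562/60 = 29.3427000
  N ⇒ keep positive
  Longitude: 22.3679′ = 0.372798°; total 0.3727983
  E → positive
Point 3:
  Latitude: 0 + 56.163/60 = 0.9360500
  N → positive
  Longitude: 66 + 17.65/60 = 66.2941667
  E ⇒ keep positive
Point 4:
  φ: 45 + 14.9/60 = 45.2483333
  N ⇒ keep positive
  Longitude: 147 + 29.4391/60 = 147.4906517
  E → positive
Point 5:
  Lat: 88 + 44.2281/60 = 88.7371350
  N → positive
  Lon: 50.6366′ = 0.843943°; total 136.8439433
  hemisphere W, so the sign is −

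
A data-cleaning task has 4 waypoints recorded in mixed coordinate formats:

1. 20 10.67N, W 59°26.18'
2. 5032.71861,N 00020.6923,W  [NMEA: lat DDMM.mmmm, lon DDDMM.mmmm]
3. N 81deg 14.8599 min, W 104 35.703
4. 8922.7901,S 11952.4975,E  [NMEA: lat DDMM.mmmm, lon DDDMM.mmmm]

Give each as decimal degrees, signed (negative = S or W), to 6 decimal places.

1. 20.177833, -59.436333
2. 50.545310, -0.344872
3. 81.247665, -104.595050
4. -89.379835, 119.874958

Point 1:
  φ: 20 + 10.67/60 = 20.1778333
  N → positive
  Longitude: 59 + 26.18/60 = 59.4363333
  W ⇒ negate
Point 2:
  φ: degrees = first 2 digits = 50, minutes = 32.71861; 50 + 32.71861/60 = 50.5453102
  N → positive
  Longitude: degrees = first 3 digits = 0, minutes = 20.6923; 0 + 20.6923/60 = 0.3448717
  W ⇒ negate
Point 3:
  φ: 14.8599′ = 0.247665°; total 81.2476650
  N → positive
  Lon: 35.703′ = 0.595050°; total 104.5950500
  W ⇒ negate
Point 4:
  Lat: degrees = first 2 digits = 89, minutes = 22.7901; 89 + 22.7901/60 = 89.3798350
  hemisphere S, so the sign is −
  Longitude: degrees = first 3 digits = 119, minutes = 52.4975; 119 + 52.4975/60 = 119.8749583
  E ⇒ keep positive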